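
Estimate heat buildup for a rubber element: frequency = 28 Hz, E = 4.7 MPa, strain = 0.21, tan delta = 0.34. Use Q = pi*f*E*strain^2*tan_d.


Q = pi * f * E * strain^2 * tan_d
= pi * 28 * 4.7 * 0.21^2 * 0.34
= pi * 28 * 4.7 * 0.0441 * 0.34
= 6.1990

Q = 6.1990


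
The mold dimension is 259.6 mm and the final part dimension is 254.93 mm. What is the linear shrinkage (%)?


Shrinkage = (mold - part) / mold * 100
= (259.6 - 254.93) / 259.6 * 100
= 4.67 / 259.6 * 100
= 1.8%

1.8%


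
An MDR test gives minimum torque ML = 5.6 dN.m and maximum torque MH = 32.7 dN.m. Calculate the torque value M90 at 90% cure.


M90 = ML + 0.9 * (MH - ML)
M90 = 5.6 + 0.9 * (32.7 - 5.6)
M90 = 5.6 + 0.9 * 27.1
M90 = 29.99 dN.m

29.99 dN.m


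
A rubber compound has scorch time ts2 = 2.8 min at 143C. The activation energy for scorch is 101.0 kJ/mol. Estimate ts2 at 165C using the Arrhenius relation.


Convert temperatures: T1 = 143 + 273.15 = 416.15 K, T2 = 165 + 273.15 = 438.15 K
ts2_new = 2.8 * exp(101000 / 8.314 * (1/438.15 - 1/416.15))
1/T2 - 1/T1 = -1.2066e-04
ts2_new = 0.65 min

0.65 min


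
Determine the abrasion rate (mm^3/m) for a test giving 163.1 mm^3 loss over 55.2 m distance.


Rate = volume_loss / distance
= 163.1 / 55.2
= 2.955 mm^3/m

2.955 mm^3/m


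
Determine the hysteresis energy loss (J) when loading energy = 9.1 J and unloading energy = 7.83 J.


Hysteresis loss = loading - unloading
= 9.1 - 7.83
= 1.27 J

1.27 J


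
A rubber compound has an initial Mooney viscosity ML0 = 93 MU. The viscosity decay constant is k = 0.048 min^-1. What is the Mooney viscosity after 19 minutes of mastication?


ML = ML0 * exp(-k * t)
ML = 93 * exp(-0.048 * 19)
ML = 93 * 0.4017
ML = 37.36 MU

37.36 MU


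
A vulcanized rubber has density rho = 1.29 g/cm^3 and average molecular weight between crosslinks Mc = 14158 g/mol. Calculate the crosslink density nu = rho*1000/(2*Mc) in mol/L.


nu = rho * 1000 / (2 * Mc)
nu = 1.29 * 1000 / (2 * 14158)
nu = 1290.0 / 28316
nu = 0.0456 mol/L

0.0456 mol/L


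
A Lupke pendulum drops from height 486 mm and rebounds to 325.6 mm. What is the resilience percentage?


Resilience = h_rebound / h_drop * 100
= 325.6 / 486 * 100
= 67.0%

67.0%


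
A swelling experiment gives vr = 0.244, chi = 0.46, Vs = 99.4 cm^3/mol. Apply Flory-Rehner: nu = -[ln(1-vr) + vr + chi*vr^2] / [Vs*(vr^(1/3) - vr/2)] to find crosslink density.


ln(1 - vr) = ln(1 - 0.244) = -0.2797
Numerator = -((-0.2797) + 0.244 + 0.46 * 0.244^2) = 0.0083
Denominator = 99.4 * (0.244^(1/3) - 0.244/2) = 49.9863
nu = 0.0083 / 49.9863 = 1.6659e-04 mol/cm^3

1.6659e-04 mol/cm^3


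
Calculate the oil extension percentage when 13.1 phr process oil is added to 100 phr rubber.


Oil % = oil / (100 + oil) * 100
= 13.1 / (100 + 13.1) * 100
= 13.1 / 113.1 * 100
= 11.58%

11.58%


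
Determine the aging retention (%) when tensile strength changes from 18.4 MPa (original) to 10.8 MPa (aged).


Retention = aged / original * 100
= 10.8 / 18.4 * 100
= 58.7%

58.7%


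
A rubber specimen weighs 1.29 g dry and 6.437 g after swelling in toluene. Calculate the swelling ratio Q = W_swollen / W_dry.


Q = W_swollen / W_dry
Q = 6.437 / 1.29
Q = 4.99

Q = 4.99


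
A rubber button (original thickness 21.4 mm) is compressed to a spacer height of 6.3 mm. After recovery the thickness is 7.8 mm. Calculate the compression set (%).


CS = (t0 - recovered) / (t0 - ts) * 100
= (21.4 - 7.8) / (21.4 - 6.3) * 100
= 13.6 / 15.1 * 100
= 90.1%

90.1%


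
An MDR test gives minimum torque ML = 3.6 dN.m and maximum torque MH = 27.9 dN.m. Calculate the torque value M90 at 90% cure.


M90 = ML + 0.9 * (MH - ML)
M90 = 3.6 + 0.9 * (27.9 - 3.6)
M90 = 3.6 + 0.9 * 24.3
M90 = 25.47 dN.m

25.47 dN.m


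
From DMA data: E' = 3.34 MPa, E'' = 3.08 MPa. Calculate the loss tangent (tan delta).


tan delta = E'' / E'
= 3.08 / 3.34
= 0.9222

tan delta = 0.9222


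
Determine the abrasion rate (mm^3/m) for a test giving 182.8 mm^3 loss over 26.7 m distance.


Rate = volume_loss / distance
= 182.8 / 26.7
= 6.846 mm^3/m

6.846 mm^3/m


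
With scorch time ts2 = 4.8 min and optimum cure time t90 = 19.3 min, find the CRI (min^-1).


CRI = 100 / (t90 - ts2)
= 100 / (19.3 - 4.8)
= 100 / 14.5
= 6.9 min^-1

6.9 min^-1


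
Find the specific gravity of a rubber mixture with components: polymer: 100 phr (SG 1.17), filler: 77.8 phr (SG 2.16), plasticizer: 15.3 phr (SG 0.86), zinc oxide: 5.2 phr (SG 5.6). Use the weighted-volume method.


Sum of weights = 198.3
Volume contributions:
  polymer: 100/1.17 = 85.4701
  filler: 77.8/2.16 = 36.0185
  plasticizer: 15.3/0.86 = 17.7907
  zinc oxide: 5.2/5.6 = 0.9286
Sum of volumes = 140.2079
SG = 198.3 / 140.2079 = 1.414

SG = 1.414


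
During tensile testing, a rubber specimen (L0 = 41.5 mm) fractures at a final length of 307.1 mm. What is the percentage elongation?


Elongation = (Lf - L0) / L0 * 100
= (307.1 - 41.5) / 41.5 * 100
= 265.6 / 41.5 * 100
= 640.0%

640.0%


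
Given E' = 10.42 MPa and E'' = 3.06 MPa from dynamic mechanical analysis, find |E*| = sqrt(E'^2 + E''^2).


|E*| = sqrt(E'^2 + E''^2)
= sqrt(10.42^2 + 3.06^2)
= sqrt(108.5764 + 9.3636)
= 10.86 MPa

10.86 MPa


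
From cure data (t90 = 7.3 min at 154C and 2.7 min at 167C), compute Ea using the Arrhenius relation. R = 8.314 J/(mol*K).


T1 = 427.15 K, T2 = 440.15 K
1/T1 - 1/T2 = 6.9145e-05
ln(t1/t2) = ln(7.3/2.7) = 0.9946
Ea = 8.314 * 0.9946 / 6.9145e-05 = 119593.0927 J/mol
Ea = 119.59 kJ/mol

119.59 kJ/mol


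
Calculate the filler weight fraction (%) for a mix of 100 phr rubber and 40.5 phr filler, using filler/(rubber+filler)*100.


Filler % = filler / (rubber + filler) * 100
= 40.5 / (100 + 40.5) * 100
= 40.5 / 140.5 * 100
= 28.83%

28.83%


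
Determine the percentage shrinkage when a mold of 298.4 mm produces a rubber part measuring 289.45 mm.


Shrinkage = (mold - part) / mold * 100
= (298.4 - 289.45) / 298.4 * 100
= 8.95 / 298.4 * 100
= 3.0%

3.0%


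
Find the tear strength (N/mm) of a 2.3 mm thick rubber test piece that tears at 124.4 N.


Tear strength = force / thickness
= 124.4 / 2.3
= 54.09 N/mm

54.09 N/mm


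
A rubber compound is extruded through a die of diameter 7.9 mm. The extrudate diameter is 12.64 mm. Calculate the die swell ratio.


Die swell ratio = D_extrudate / D_die
= 12.64 / 7.9
= 1.6

Die swell = 1.6


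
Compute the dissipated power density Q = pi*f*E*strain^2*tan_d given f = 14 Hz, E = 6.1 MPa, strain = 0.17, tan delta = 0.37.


Q = pi * f * E * strain^2 * tan_d
= pi * 14 * 6.1 * 0.17^2 * 0.37
= pi * 14 * 6.1 * 0.0289 * 0.37
= 2.8688

Q = 2.8688


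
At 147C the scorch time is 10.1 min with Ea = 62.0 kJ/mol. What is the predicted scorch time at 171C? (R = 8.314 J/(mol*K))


Convert temperatures: T1 = 147 + 273.15 = 420.15 K, T2 = 171 + 273.15 = 444.15 K
ts2_new = 10.1 * exp(62000 / 8.314 * (1/444.15 - 1/420.15))
1/T2 - 1/T1 = -1.2861e-04
ts2_new = 3.87 min

3.87 min


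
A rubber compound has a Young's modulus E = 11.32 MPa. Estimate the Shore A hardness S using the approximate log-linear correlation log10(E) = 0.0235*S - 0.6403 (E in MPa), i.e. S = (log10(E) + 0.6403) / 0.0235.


log10(E) = 0.0235*S - 0.6403  =>  S = (log10(E) + 0.6403) / 0.0235
log10(11.32) = 1.053846
S = (1.053846 + 0.6403) / 0.0235 = 1.694146 / 0.0235
S = 72.1

Shore A = 72.1


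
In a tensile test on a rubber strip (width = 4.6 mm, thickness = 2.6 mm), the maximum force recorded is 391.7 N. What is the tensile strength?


Area = width * thickness = 4.6 * 2.6 = 11.96 mm^2
TS = force / area = 391.7 / 11.96 = 32.75 MPa

32.75 MPa


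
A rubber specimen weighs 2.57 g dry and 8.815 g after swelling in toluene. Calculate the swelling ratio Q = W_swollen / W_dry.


Q = W_swollen / W_dry
Q = 8.815 / 2.57
Q = 3.43

Q = 3.43


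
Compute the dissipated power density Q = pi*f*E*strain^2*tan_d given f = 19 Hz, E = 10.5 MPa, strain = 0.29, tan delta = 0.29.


Q = pi * f * E * strain^2 * tan_d
= pi * 19 * 10.5 * 0.29^2 * 0.29
= pi * 19 * 10.5 * 0.0841 * 0.29
= 15.2858

Q = 15.2858


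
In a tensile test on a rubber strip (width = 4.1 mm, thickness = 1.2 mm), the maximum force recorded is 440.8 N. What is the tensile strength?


Area = width * thickness = 4.1 * 1.2 = 4.92 mm^2
TS = force / area = 440.8 / 4.92 = 89.59 MPa

89.59 MPa


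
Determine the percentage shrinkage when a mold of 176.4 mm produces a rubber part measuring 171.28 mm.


Shrinkage = (mold - part) / mold * 100
= (176.4 - 171.28) / 176.4 * 100
= 5.12 / 176.4 * 100
= 2.9%

2.9%


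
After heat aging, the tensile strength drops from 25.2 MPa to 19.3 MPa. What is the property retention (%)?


Retention = aged / original * 100
= 19.3 / 25.2 * 100
= 76.6%

76.6%


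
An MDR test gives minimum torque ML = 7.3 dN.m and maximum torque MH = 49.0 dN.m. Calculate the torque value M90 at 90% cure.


M90 = ML + 0.9 * (MH - ML)
M90 = 7.3 + 0.9 * (49.0 - 7.3)
M90 = 7.3 + 0.9 * 41.7
M90 = 44.83 dN.m

44.83 dN.m


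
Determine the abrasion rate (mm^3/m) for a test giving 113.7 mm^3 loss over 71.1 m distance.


Rate = volume_loss / distance
= 113.7 / 71.1
= 1.599 mm^3/m

1.599 mm^3/m


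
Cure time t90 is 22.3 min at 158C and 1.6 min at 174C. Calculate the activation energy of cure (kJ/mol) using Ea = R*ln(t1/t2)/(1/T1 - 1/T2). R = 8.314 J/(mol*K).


T1 = 431.15 K, T2 = 447.15 K
1/T1 - 1/T2 = 8.2992e-05
ln(t1/t2) = ln(22.3/1.6) = 2.6346
Ea = 8.314 * 2.6346 / 8.2992e-05 = 263926.8390 J/mol
Ea = 263.93 kJ/mol

263.93 kJ/mol


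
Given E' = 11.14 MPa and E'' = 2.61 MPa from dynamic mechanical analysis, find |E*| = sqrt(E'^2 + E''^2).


|E*| = sqrt(E'^2 + E''^2)
= sqrt(11.14^2 + 2.61^2)
= sqrt(124.0996 + 6.8121)
= 11.442 MPa

11.442 MPa


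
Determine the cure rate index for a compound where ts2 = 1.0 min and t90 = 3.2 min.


CRI = 100 / (t90 - ts2)
= 100 / (3.2 - 1.0)
= 100 / 2.2
= 45.45 min^-1

45.45 min^-1


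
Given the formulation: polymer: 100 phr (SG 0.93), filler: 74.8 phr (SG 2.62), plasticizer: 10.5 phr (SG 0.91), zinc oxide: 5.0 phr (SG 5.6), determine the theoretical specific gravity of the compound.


Sum of weights = 190.3
Volume contributions:
  polymer: 100/0.93 = 107.5269
  filler: 74.8/2.62 = 28.5496
  plasticizer: 10.5/0.91 = 11.5385
  zinc oxide: 5.0/5.6 = 0.8929
Sum of volumes = 148.5078
SG = 190.3 / 148.5078 = 1.281

SG = 1.281


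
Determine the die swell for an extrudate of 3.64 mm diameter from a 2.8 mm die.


Die swell ratio = D_extrudate / D_die
= 3.64 / 2.8
= 1.3

Die swell = 1.3


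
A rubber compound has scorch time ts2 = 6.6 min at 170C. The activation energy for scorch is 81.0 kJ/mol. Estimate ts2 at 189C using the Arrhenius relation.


Convert temperatures: T1 = 170 + 273.15 = 443.15 K, T2 = 189 + 273.15 = 462.15 K
ts2_new = 6.6 * exp(81000 / 8.314 * (1/462.15 - 1/443.15))
1/T2 - 1/T1 = -9.2773e-05
ts2_new = 2.67 min

2.67 min


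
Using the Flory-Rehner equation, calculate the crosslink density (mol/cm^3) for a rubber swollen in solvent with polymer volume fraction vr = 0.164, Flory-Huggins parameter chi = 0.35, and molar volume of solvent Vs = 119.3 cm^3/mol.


ln(1 - vr) = ln(1 - 0.164) = -0.1791
Numerator = -((-0.1791) + 0.164 + 0.35 * 0.164^2) = 0.0057
Denominator = 119.3 * (0.164^(1/3) - 0.164/2) = 55.5187
nu = 0.0057 / 55.5187 = 1.0290e-04 mol/cm^3

1.0290e-04 mol/cm^3


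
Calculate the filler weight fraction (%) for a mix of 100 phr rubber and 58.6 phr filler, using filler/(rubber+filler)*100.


Filler % = filler / (rubber + filler) * 100
= 58.6 / (100 + 58.6) * 100
= 58.6 / 158.6 * 100
= 36.95%

36.95%


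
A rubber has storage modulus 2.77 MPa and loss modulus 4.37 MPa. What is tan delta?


tan delta = E'' / E'
= 4.37 / 2.77
= 1.5776

tan delta = 1.5776


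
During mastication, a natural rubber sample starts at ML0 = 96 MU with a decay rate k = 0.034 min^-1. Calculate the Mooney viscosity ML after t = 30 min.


ML = ML0 * exp(-k * t)
ML = 96 * exp(-0.034 * 30)
ML = 96 * 0.3606
ML = 34.62 MU

34.62 MU


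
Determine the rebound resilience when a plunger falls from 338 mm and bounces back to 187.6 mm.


Resilience = h_rebound / h_drop * 100
= 187.6 / 338 * 100
= 55.5%

55.5%


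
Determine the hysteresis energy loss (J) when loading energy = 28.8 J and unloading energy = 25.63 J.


Hysteresis loss = loading - unloading
= 28.8 - 25.63
= 3.17 J

3.17 J


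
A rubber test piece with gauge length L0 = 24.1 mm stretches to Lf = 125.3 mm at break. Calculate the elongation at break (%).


Elongation = (Lf - L0) / L0 * 100
= (125.3 - 24.1) / 24.1 * 100
= 101.2 / 24.1 * 100
= 419.9%

419.9%


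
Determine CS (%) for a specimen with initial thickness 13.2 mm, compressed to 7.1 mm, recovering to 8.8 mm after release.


CS = (t0 - recovered) / (t0 - ts) * 100
= (13.2 - 8.8) / (13.2 - 7.1) * 100
= 4.4 / 6.1 * 100
= 72.1%

72.1%


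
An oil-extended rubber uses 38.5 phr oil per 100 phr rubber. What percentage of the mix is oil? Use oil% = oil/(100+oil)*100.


Oil % = oil / (100 + oil) * 100
= 38.5 / (100 + 38.5) * 100
= 38.5 / 138.5 * 100
= 27.8%

27.8%


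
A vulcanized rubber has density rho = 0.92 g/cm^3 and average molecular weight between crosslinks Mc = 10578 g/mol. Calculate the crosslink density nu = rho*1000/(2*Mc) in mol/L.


nu = rho * 1000 / (2 * Mc)
nu = 0.92 * 1000 / (2 * 10578)
nu = 920.0 / 21156
nu = 0.0435 mol/L

0.0435 mol/L


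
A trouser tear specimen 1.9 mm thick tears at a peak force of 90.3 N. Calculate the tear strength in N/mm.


Tear strength = force / thickness
= 90.3 / 1.9
= 47.53 N/mm

47.53 N/mm


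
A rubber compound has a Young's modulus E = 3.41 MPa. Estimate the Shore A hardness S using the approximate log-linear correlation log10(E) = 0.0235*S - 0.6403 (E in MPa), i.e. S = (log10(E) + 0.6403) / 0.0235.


log10(E) = 0.0235*S - 0.6403  =>  S = (log10(E) + 0.6403) / 0.0235
log10(3.41) = 0.532754
S = (0.532754 + 0.6403) / 0.0235 = 1.173054 / 0.0235
S = 49.9

Shore A = 49.9


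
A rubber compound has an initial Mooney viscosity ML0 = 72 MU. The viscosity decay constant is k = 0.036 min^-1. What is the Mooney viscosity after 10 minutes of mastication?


ML = ML0 * exp(-k * t)
ML = 72 * exp(-0.036 * 10)
ML = 72 * 0.6977
ML = 50.23 MU

50.23 MU


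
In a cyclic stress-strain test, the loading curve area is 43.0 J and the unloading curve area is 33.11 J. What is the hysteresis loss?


Hysteresis loss = loading - unloading
= 43.0 - 33.11
= 9.89 J

9.89 J


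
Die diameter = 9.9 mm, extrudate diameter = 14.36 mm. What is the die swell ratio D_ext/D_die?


Die swell ratio = D_extrudate / D_die
= 14.36 / 9.9
= 1.451

Die swell = 1.451


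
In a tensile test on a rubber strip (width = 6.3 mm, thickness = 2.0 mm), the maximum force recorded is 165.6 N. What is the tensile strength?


Area = width * thickness = 6.3 * 2.0 = 12.6 mm^2
TS = force / area = 165.6 / 12.6 = 13.14 MPa

13.14 MPa


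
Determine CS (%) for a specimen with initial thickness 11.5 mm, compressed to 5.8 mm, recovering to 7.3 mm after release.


CS = (t0 - recovered) / (t0 - ts) * 100
= (11.5 - 7.3) / (11.5 - 5.8) * 100
= 4.2 / 5.7 * 100
= 73.7%

73.7%


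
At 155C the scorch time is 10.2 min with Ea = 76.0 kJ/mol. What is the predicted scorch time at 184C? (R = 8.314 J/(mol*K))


Convert temperatures: T1 = 155 + 273.15 = 428.15 K, T2 = 184 + 273.15 = 457.15 K
ts2_new = 10.2 * exp(76000 / 8.314 * (1/457.15 - 1/428.15))
1/T2 - 1/T1 = -1.4816e-04
ts2_new = 2.63 min

2.63 min


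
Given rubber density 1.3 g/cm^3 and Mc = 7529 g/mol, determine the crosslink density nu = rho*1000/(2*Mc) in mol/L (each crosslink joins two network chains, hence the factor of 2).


nu = rho * 1000 / (2 * Mc)
nu = 1.3 * 1000 / (2 * 7529)
nu = 1300.0 / 15058
nu = 0.0863 mol/L

0.0863 mol/L


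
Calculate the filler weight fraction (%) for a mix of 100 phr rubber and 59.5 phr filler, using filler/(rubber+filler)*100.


Filler % = filler / (rubber + filler) * 100
= 59.5 / (100 + 59.5) * 100
= 59.5 / 159.5 * 100
= 37.3%

37.3%


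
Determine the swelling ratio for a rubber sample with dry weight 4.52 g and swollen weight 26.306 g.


Q = W_swollen / W_dry
Q = 26.306 / 4.52
Q = 5.82

Q = 5.82


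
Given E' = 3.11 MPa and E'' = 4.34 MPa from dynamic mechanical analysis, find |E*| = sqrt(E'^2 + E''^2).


|E*| = sqrt(E'^2 + E''^2)
= sqrt(3.11^2 + 4.34^2)
= sqrt(9.6721 + 18.8356)
= 5.339 MPa

5.339 MPa


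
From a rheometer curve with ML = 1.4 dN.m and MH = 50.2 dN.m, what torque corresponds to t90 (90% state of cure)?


M90 = ML + 0.9 * (MH - ML)
M90 = 1.4 + 0.9 * (50.2 - 1.4)
M90 = 1.4 + 0.9 * 48.8
M90 = 45.32 dN.m

45.32 dN.m


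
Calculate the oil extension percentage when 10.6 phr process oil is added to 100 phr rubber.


Oil % = oil / (100 + oil) * 100
= 10.6 / (100 + 10.6) * 100
= 10.6 / 110.6 * 100
= 9.58%

9.58%


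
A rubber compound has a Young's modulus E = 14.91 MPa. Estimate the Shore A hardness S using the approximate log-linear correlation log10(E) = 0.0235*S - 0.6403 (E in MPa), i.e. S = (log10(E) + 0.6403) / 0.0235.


log10(E) = 0.0235*S - 0.6403  =>  S = (log10(E) + 0.6403) / 0.0235
log10(14.91) = 1.173478
S = (1.173478 + 0.6403) / 0.0235 = 1.813778 / 0.0235
S = 77.2

Shore A = 77.2


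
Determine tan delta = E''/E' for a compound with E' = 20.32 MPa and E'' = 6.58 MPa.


tan delta = E'' / E'
= 6.58 / 20.32
= 0.3238

tan delta = 0.3238


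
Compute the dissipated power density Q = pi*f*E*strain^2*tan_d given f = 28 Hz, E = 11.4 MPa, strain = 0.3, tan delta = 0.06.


Q = pi * f * E * strain^2 * tan_d
= pi * 28 * 11.4 * 0.3^2 * 0.06
= pi * 28 * 11.4 * 0.0900 * 0.06
= 5.4151

Q = 5.4151


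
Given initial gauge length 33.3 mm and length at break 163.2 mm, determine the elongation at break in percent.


Elongation = (Lf - L0) / L0 * 100
= (163.2 - 33.3) / 33.3 * 100
= 129.9 / 33.3 * 100
= 390.1%

390.1%


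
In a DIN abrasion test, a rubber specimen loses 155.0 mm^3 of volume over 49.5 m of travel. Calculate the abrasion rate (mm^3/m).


Rate = volume_loss / distance
= 155.0 / 49.5
= 3.131 mm^3/m

3.131 mm^3/m


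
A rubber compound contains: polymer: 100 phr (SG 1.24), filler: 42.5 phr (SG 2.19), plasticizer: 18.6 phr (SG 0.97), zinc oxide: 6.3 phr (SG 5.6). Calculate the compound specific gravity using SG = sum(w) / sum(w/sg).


Sum of weights = 167.4
Volume contributions:
  polymer: 100/1.24 = 80.6452
  filler: 42.5/2.19 = 19.4064
  plasticizer: 18.6/0.97 = 19.1753
  zinc oxide: 6.3/5.6 = 1.1250
Sum of volumes = 120.3518
SG = 167.4 / 120.3518 = 1.391

SG = 1.391


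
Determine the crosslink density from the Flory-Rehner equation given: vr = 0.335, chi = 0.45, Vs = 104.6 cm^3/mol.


ln(1 - vr) = ln(1 - 0.335) = -0.4080
Numerator = -((-0.4080) + 0.335 + 0.45 * 0.335^2) = 0.0225
Denominator = 104.6 * (0.335^(1/3) - 0.335/2) = 55.1258
nu = 0.0225 / 55.1258 = 4.0756e-04 mol/cm^3

4.0756e-04 mol/cm^3


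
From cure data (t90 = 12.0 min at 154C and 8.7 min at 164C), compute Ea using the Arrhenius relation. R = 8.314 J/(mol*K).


T1 = 427.15 K, T2 = 437.15 K
1/T1 - 1/T2 = 5.3554e-05
ln(t1/t2) = ln(12.0/8.7) = 0.3216
Ea = 8.314 * 0.3216 / 5.3554e-05 = 49924.6282 J/mol
Ea = 49.92 kJ/mol

49.92 kJ/mol


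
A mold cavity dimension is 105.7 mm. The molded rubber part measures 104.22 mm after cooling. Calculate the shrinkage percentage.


Shrinkage = (mold - part) / mold * 100
= (105.7 - 104.22) / 105.7 * 100
= 1.48 / 105.7 * 100
= 1.4%

1.4%


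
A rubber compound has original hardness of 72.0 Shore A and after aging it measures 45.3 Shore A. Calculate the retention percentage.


Retention = aged / original * 100
= 45.3 / 72.0 * 100
= 62.9%

62.9%


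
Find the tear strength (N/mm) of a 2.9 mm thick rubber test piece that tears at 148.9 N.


Tear strength = force / thickness
= 148.9 / 2.9
= 51.34 N/mm

51.34 N/mm


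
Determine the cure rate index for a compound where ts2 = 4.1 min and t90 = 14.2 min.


CRI = 100 / (t90 - ts2)
= 100 / (14.2 - 4.1)
= 100 / 10.1
= 9.9 min^-1

9.9 min^-1


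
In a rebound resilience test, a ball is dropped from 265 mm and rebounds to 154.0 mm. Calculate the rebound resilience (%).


Resilience = h_rebound / h_drop * 100
= 154.0 / 265 * 100
= 58.1%

58.1%


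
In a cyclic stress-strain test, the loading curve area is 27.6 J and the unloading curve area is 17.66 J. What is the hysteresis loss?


Hysteresis loss = loading - unloading
= 27.6 - 17.66
= 9.94 J

9.94 J


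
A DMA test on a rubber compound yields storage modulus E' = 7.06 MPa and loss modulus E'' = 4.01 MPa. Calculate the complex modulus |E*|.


|E*| = sqrt(E'^2 + E''^2)
= sqrt(7.06^2 + 4.01^2)
= sqrt(49.8436 + 16.0801)
= 8.119 MPa

8.119 MPa


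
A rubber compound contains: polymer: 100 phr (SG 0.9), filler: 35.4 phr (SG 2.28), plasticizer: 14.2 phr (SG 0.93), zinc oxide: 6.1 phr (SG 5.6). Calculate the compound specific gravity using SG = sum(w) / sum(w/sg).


Sum of weights = 155.7
Volume contributions:
  polymer: 100/0.9 = 111.1111
  filler: 35.4/2.28 = 15.5263
  plasticizer: 14.2/0.93 = 15.2688
  zinc oxide: 6.1/5.6 = 1.0893
Sum of volumes = 142.9955
SG = 155.7 / 142.9955 = 1.089

SG = 1.089


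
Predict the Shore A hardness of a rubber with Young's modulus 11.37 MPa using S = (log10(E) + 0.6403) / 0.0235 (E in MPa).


log10(E) = 0.0235*S - 0.6403  =>  S = (log10(E) + 0.6403) / 0.0235
log10(11.37) = 1.055760
S = (1.055760 + 0.6403) / 0.0235 = 1.696060 / 0.0235
S = 72.2

Shore A = 72.2


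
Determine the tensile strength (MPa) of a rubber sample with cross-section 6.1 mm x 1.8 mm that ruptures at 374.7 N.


Area = width * thickness = 6.1 * 1.8 = 10.98 mm^2
TS = force / area = 374.7 / 10.98 = 34.13 MPa

34.13 MPa


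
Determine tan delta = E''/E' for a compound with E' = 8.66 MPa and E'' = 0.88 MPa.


tan delta = E'' / E'
= 0.88 / 8.66
= 0.1016

tan delta = 0.1016


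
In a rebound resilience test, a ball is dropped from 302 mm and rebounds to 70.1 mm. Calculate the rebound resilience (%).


Resilience = h_rebound / h_drop * 100
= 70.1 / 302 * 100
= 23.2%

23.2%


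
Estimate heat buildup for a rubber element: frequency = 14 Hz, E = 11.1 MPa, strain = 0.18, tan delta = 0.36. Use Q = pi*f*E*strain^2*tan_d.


Q = pi * f * E * strain^2 * tan_d
= pi * 14 * 11.1 * 0.18^2 * 0.36
= pi * 14 * 11.1 * 0.0324 * 0.36
= 5.6944

Q = 5.6944


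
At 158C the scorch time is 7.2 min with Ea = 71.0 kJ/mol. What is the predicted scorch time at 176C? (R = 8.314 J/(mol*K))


Convert temperatures: T1 = 158 + 273.15 = 431.15 K, T2 = 176 + 273.15 = 449.15 K
ts2_new = 7.2 * exp(71000 / 8.314 * (1/449.15 - 1/431.15))
1/T2 - 1/T1 = -9.2951e-05
ts2_new = 3.26 min

3.26 min


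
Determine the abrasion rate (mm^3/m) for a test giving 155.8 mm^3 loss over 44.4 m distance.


Rate = volume_loss / distance
= 155.8 / 44.4
= 3.509 mm^3/m

3.509 mm^3/m


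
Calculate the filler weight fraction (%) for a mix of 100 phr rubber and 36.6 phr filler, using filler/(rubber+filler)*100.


Filler % = filler / (rubber + filler) * 100
= 36.6 / (100 + 36.6) * 100
= 36.6 / 136.6 * 100
= 26.79%

26.79%


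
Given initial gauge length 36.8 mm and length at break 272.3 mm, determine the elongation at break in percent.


Elongation = (Lf - L0) / L0 * 100
= (272.3 - 36.8) / 36.8 * 100
= 235.5 / 36.8 * 100
= 639.9%

639.9%


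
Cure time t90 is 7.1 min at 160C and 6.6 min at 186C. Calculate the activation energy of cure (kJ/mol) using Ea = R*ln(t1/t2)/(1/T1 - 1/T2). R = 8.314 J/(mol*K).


T1 = 433.15 K, T2 = 459.15 K
1/T1 - 1/T2 = 1.3073e-04
ln(t1/t2) = ln(7.1/6.6) = 0.0730
Ea = 8.314 * 0.0730 / 1.3073e-04 = 4644.1041 J/mol
Ea = 4.64 kJ/mol

4.64 kJ/mol


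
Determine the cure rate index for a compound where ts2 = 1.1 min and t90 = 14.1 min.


CRI = 100 / (t90 - ts2)
= 100 / (14.1 - 1.1)
= 100 / 13.0
= 7.69 min^-1

7.69 min^-1


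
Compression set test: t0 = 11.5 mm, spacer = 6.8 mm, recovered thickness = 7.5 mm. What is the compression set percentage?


CS = (t0 - recovered) / (t0 - ts) * 100
= (11.5 - 7.5) / (11.5 - 6.8) * 100
= 4.0 / 4.7 * 100
= 85.1%

85.1%


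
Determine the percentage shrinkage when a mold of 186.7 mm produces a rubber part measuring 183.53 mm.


Shrinkage = (mold - part) / mold * 100
= (186.7 - 183.53) / 186.7 * 100
= 3.17 / 186.7 * 100
= 1.7%

1.7%


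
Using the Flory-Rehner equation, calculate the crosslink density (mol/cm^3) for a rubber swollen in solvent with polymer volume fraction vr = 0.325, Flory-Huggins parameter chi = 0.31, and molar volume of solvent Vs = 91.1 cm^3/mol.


ln(1 - vr) = ln(1 - 0.325) = -0.3930
Numerator = -((-0.3930) + 0.325 + 0.31 * 0.325^2) = 0.0353
Denominator = 91.1 * (0.325^(1/3) - 0.325/2) = 47.8306
nu = 0.0353 / 47.8306 = 7.3800e-04 mol/cm^3

7.3800e-04 mol/cm^3


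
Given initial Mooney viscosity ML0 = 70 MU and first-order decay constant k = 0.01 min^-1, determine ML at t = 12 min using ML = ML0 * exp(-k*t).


ML = ML0 * exp(-k * t)
ML = 70 * exp(-0.01 * 12)
ML = 70 * 0.8869
ML = 62.08 MU

62.08 MU


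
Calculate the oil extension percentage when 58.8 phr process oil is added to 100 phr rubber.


Oil % = oil / (100 + oil) * 100
= 58.8 / (100 + 58.8) * 100
= 58.8 / 158.8 * 100
= 37.03%

37.03%


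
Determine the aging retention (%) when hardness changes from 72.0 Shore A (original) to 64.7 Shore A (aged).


Retention = aged / original * 100
= 64.7 / 72.0 * 100
= 89.9%

89.9%


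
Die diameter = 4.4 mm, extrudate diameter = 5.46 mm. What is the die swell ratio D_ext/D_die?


Die swell ratio = D_extrudate / D_die
= 5.46 / 4.4
= 1.241

Die swell = 1.241


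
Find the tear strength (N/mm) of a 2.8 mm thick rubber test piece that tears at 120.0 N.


Tear strength = force / thickness
= 120.0 / 2.8
= 42.86 N/mm

42.86 N/mm


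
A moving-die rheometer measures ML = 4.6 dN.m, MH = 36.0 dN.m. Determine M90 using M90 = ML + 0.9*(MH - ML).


M90 = ML + 0.9 * (MH - ML)
M90 = 4.6 + 0.9 * (36.0 - 4.6)
M90 = 4.6 + 0.9 * 31.4
M90 = 32.86 dN.m

32.86 dN.m


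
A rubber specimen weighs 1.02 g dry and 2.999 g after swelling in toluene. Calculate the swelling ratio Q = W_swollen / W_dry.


Q = W_swollen / W_dry
Q = 2.999 / 1.02
Q = 2.94

Q = 2.94


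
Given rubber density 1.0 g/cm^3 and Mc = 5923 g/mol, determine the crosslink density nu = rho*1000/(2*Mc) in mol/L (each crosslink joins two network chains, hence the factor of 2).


nu = rho * 1000 / (2 * Mc)
nu = 1.0 * 1000 / (2 * 5923)
nu = 1000.0 / 11846
nu = 0.0844 mol/L

0.0844 mol/L


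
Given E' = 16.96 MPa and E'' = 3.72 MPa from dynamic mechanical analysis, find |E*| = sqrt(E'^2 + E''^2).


|E*| = sqrt(E'^2 + E''^2)
= sqrt(16.96^2 + 3.72^2)
= sqrt(287.6416 + 13.8384)
= 17.363 MPa

17.363 MPa


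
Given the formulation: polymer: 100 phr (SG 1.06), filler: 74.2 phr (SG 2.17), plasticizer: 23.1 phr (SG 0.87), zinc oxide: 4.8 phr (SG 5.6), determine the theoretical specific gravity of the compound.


Sum of weights = 202.1
Volume contributions:
  polymer: 100/1.06 = 94.3396
  filler: 74.2/2.17 = 34.1935
  plasticizer: 23.1/0.87 = 26.5517
  zinc oxide: 4.8/5.6 = 0.8571
Sum of volumes = 155.9420
SG = 202.1 / 155.9420 = 1.296

SG = 1.296


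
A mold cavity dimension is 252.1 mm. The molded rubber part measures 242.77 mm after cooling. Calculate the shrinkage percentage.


Shrinkage = (mold - part) / mold * 100
= (252.1 - 242.77) / 252.1 * 100
= 9.33 / 252.1 * 100
= 3.7%

3.7%


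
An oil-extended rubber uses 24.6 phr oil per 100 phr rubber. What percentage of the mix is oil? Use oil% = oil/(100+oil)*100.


Oil % = oil / (100 + oil) * 100
= 24.6 / (100 + 24.6) * 100
= 24.6 / 124.6 * 100
= 19.74%

19.74%


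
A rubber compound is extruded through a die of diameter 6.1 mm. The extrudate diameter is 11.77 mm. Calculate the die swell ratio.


Die swell ratio = D_extrudate / D_die
= 11.77 / 6.1
= 1.93

Die swell = 1.93


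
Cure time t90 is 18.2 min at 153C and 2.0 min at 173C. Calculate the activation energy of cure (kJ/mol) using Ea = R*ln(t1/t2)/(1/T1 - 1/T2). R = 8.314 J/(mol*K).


T1 = 426.15 K, T2 = 446.15 K
1/T1 - 1/T2 = 1.0519e-04
ln(t1/t2) = ln(18.2/2.0) = 2.2083
Ea = 8.314 * 2.2083 / 1.0519e-04 = 174532.5585 J/mol
Ea = 174.53 kJ/mol

174.53 kJ/mol


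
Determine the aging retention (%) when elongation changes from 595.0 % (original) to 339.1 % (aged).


Retention = aged / original * 100
= 339.1 / 595.0 * 100
= 57.0%

57.0%


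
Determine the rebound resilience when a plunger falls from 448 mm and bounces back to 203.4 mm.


Resilience = h_rebound / h_drop * 100
= 203.4 / 448 * 100
= 45.4%

45.4%


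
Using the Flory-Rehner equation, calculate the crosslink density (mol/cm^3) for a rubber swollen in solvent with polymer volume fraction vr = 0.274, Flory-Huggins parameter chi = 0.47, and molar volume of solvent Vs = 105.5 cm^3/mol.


ln(1 - vr) = ln(1 - 0.274) = -0.3202
Numerator = -((-0.3202) + 0.274 + 0.47 * 0.274^2) = 0.0109
Denominator = 105.5 * (0.274^(1/3) - 0.274/2) = 54.0694
nu = 0.0109 / 54.0694 = 2.0195e-04 mol/cm^3

2.0195e-04 mol/cm^3


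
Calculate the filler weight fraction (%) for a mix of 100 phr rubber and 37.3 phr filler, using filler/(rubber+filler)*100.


Filler % = filler / (rubber + filler) * 100
= 37.3 / (100 + 37.3) * 100
= 37.3 / 137.3 * 100
= 27.17%

27.17%


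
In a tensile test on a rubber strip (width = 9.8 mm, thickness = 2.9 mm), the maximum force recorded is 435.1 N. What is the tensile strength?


Area = width * thickness = 9.8 * 2.9 = 28.42 mm^2
TS = force / area = 435.1 / 28.42 = 15.31 MPa

15.31 MPa


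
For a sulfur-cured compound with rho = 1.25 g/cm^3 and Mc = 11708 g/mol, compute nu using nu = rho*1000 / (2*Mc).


nu = rho * 1000 / (2 * Mc)
nu = 1.25 * 1000 / (2 * 11708)
nu = 1250.0 / 23416
nu = 0.0534 mol/L

0.0534 mol/L


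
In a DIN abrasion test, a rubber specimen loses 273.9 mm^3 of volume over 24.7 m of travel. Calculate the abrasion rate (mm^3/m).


Rate = volume_loss / distance
= 273.9 / 24.7
= 11.089 mm^3/m

11.089 mm^3/m


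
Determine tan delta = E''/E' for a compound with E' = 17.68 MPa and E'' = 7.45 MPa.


tan delta = E'' / E'
= 7.45 / 17.68
= 0.4214

tan delta = 0.4214


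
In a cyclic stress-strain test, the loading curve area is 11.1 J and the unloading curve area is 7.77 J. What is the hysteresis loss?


Hysteresis loss = loading - unloading
= 11.1 - 7.77
= 3.33 J

3.33 J


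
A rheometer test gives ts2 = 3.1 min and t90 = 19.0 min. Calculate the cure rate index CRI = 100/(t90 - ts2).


CRI = 100 / (t90 - ts2)
= 100 / (19.0 - 3.1)
= 100 / 15.9
= 6.29 min^-1

6.29 min^-1


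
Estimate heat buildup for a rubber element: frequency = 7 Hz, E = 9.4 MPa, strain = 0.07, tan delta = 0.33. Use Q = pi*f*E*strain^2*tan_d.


Q = pi * f * E * strain^2 * tan_d
= pi * 7 * 9.4 * 0.07^2 * 0.33
= pi * 7 * 9.4 * 0.0049 * 0.33
= 0.3343

Q = 0.3343


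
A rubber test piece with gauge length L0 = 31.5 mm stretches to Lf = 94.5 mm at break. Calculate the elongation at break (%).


Elongation = (Lf - L0) / L0 * 100
= (94.5 - 31.5) / 31.5 * 100
= 63.0 / 31.5 * 100
= 200.0%

200.0%


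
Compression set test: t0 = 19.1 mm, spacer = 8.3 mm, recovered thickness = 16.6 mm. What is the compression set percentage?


CS = (t0 - recovered) / (t0 - ts) * 100
= (19.1 - 16.6) / (19.1 - 8.3) * 100
= 2.5 / 10.8 * 100
= 23.1%

23.1%


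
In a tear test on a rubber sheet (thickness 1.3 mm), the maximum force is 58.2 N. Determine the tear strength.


Tear strength = force / thickness
= 58.2 / 1.3
= 44.77 N/mm

44.77 N/mm


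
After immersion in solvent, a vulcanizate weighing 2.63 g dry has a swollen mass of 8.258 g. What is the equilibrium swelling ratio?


Q = W_swollen / W_dry
Q = 8.258 / 2.63
Q = 3.14

Q = 3.14


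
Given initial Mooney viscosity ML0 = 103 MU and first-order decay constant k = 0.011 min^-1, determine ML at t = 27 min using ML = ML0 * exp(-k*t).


ML = ML0 * exp(-k * t)
ML = 103 * exp(-0.011 * 27)
ML = 103 * 0.7430
ML = 76.53 MU

76.53 MU


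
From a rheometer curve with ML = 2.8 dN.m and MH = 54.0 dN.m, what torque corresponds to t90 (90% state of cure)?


M90 = ML + 0.9 * (MH - ML)
M90 = 2.8 + 0.9 * (54.0 - 2.8)
M90 = 2.8 + 0.9 * 51.2
M90 = 48.88 dN.m

48.88 dN.m


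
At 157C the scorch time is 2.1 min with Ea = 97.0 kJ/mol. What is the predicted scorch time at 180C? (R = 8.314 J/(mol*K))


Convert temperatures: T1 = 157 + 273.15 = 430.15 K, T2 = 180 + 273.15 = 453.15 K
ts2_new = 2.1 * exp(97000 / 8.314 * (1/453.15 - 1/430.15))
1/T2 - 1/T1 = -1.1800e-04
ts2_new = 0.53 min

0.53 min


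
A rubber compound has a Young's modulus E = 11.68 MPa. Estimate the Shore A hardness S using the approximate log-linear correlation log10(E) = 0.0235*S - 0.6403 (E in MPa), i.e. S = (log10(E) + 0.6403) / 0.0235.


log10(E) = 0.0235*S - 0.6403  =>  S = (log10(E) + 0.6403) / 0.0235
log10(11.68) = 1.067443
S = (1.067443 + 0.6403) / 0.0235 = 1.707743 / 0.0235
S = 72.7

Shore A = 72.7


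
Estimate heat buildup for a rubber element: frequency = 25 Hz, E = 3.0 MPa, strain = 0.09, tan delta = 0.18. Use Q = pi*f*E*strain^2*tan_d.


Q = pi * f * E * strain^2 * tan_d
= pi * 25 * 3.0 * 0.09^2 * 0.18
= pi * 25 * 3.0 * 0.0081 * 0.18
= 0.3435

Q = 0.3435


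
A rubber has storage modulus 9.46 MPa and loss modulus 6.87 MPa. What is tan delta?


tan delta = E'' / E'
= 6.87 / 9.46
= 0.7262

tan delta = 0.7262


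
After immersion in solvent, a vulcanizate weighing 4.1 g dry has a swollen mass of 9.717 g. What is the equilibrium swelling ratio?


Q = W_swollen / W_dry
Q = 9.717 / 4.1
Q = 2.37

Q = 2.37


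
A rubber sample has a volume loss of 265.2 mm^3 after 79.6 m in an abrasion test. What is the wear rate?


Rate = volume_loss / distance
= 265.2 / 79.6
= 3.332 mm^3/m

3.332 mm^3/m


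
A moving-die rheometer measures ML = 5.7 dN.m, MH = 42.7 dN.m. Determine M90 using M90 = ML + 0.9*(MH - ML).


M90 = ML + 0.9 * (MH - ML)
M90 = 5.7 + 0.9 * (42.7 - 5.7)
M90 = 5.7 + 0.9 * 37.0
M90 = 39.0 dN.m

39.0 dN.m


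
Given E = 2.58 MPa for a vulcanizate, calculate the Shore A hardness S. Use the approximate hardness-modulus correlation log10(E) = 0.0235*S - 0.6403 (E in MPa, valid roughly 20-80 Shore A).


log10(E) = 0.0235*S - 0.6403  =>  S = (log10(E) + 0.6403) / 0.0235
log10(2.58) = 0.411620
S = (0.411620 + 0.6403) / 0.0235 = 1.051920 / 0.0235
S = 44.8

Shore A = 44.8


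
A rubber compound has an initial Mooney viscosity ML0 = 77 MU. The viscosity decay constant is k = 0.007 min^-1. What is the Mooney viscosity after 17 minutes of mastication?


ML = ML0 * exp(-k * t)
ML = 77 * exp(-0.007 * 17)
ML = 77 * 0.8878
ML = 68.36 MU

68.36 MU


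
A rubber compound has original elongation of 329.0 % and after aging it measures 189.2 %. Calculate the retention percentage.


Retention = aged / original * 100
= 189.2 / 329.0 * 100
= 57.5%

57.5%


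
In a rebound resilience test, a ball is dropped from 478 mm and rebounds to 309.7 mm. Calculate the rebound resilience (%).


Resilience = h_rebound / h_drop * 100
= 309.7 / 478 * 100
= 64.8%

64.8%


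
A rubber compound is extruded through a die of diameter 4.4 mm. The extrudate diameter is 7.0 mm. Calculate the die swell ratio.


Die swell ratio = D_extrudate / D_die
= 7.0 / 4.4
= 1.591

Die swell = 1.591


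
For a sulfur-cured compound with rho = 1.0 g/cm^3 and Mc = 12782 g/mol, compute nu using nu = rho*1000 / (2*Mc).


nu = rho * 1000 / (2 * Mc)
nu = 1.0 * 1000 / (2 * 12782)
nu = 1000.0 / 25564
nu = 0.0391 mol/L

0.0391 mol/L


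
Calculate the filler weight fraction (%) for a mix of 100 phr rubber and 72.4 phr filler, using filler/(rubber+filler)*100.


Filler % = filler / (rubber + filler) * 100
= 72.4 / (100 + 72.4) * 100
= 72.4 / 172.4 * 100
= 42.0%

42.0%


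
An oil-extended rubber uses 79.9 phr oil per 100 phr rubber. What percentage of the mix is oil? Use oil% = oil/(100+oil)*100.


Oil % = oil / (100 + oil) * 100
= 79.9 / (100 + 79.9) * 100
= 79.9 / 179.9 * 100
= 44.41%

44.41%


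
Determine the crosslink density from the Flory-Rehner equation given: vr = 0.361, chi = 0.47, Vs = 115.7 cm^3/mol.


ln(1 - vr) = ln(1 - 0.361) = -0.4479
Numerator = -((-0.4479) + 0.361 + 0.47 * 0.361^2) = 0.0256
Denominator = 115.7 * (0.361^(1/3) - 0.361/2) = 61.4988
nu = 0.0256 / 61.4988 = 4.1627e-04 mol/cm^3

4.1627e-04 mol/cm^3


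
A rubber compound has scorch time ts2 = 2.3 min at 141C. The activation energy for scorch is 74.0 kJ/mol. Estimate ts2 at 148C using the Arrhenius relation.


Convert temperatures: T1 = 141 + 273.15 = 414.15 K, T2 = 148 + 273.15 = 421.15 K
ts2_new = 2.3 * exp(74000 / 8.314 * (1/421.15 - 1/414.15))
1/T2 - 1/T1 = -4.0133e-05
ts2_new = 1.61 min

1.61 min


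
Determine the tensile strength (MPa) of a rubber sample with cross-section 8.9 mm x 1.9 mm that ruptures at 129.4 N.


Area = width * thickness = 8.9 * 1.9 = 16.91 mm^2
TS = force / area = 129.4 / 16.91 = 7.65 MPa

7.65 MPa


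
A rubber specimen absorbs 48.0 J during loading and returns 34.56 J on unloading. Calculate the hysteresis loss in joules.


Hysteresis loss = loading - unloading
= 48.0 - 34.56
= 13.44 J

13.44 J


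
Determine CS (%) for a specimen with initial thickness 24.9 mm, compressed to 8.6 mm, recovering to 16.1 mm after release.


CS = (t0 - recovered) / (t0 - ts) * 100
= (24.9 - 16.1) / (24.9 - 8.6) * 100
= 8.8 / 16.3 * 100
= 54.0%

54.0%


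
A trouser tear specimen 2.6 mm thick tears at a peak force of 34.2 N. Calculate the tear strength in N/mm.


Tear strength = force / thickness
= 34.2 / 2.6
= 13.15 N/mm

13.15 N/mm


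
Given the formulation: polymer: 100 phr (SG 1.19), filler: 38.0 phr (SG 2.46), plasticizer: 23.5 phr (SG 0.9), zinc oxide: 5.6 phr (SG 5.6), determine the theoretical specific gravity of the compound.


Sum of weights = 167.1
Volume contributions:
  polymer: 100/1.19 = 84.0336
  filler: 38.0/2.46 = 15.4472
  plasticizer: 23.5/0.9 = 26.1111
  zinc oxide: 5.6/5.6 = 1.0000
Sum of volumes = 126.5919
SG = 167.1 / 126.5919 = 1.32

SG = 1.32


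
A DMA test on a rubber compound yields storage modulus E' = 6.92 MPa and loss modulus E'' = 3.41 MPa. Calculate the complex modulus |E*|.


|E*| = sqrt(E'^2 + E''^2)
= sqrt(6.92^2 + 3.41^2)
= sqrt(47.8864 + 11.6281)
= 7.715 MPa

7.715 MPa


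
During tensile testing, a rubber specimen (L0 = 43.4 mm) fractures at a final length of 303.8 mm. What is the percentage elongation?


Elongation = (Lf - L0) / L0 * 100
= (303.8 - 43.4) / 43.4 * 100
= 260.4 / 43.4 * 100
= 600.0%

600.0%


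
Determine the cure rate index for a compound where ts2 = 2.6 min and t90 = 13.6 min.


CRI = 100 / (t90 - ts2)
= 100 / (13.6 - 2.6)
= 100 / 11.0
= 9.09 min^-1

9.09 min^-1


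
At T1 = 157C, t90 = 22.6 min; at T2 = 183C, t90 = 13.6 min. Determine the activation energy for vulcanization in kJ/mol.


T1 = 430.15 K, T2 = 456.15 K
1/T1 - 1/T2 = 1.3251e-04
ln(t1/t2) = ln(22.6/13.6) = 0.5079
Ea = 8.314 * 0.5079 / 1.3251e-04 = 31865.8485 J/mol
Ea = 31.87 kJ/mol

31.87 kJ/mol


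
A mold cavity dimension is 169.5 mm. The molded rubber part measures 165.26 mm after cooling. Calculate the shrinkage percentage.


Shrinkage = (mold - part) / mold * 100
= (169.5 - 165.26) / 169.5 * 100
= 4.24 / 169.5 * 100
= 2.5%

2.5%


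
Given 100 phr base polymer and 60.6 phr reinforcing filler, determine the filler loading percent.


Filler % = filler / (rubber + filler) * 100
= 60.6 / (100 + 60.6) * 100
= 60.6 / 160.6 * 100
= 37.73%

37.73%


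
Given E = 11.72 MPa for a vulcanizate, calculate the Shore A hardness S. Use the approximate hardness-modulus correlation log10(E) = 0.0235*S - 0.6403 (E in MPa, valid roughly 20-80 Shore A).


log10(E) = 0.0235*S - 0.6403  =>  S = (log10(E) + 0.6403) / 0.0235
log10(11.72) = 1.068928
S = (1.068928 + 0.6403) / 0.0235 = 1.709228 / 0.0235
S = 72.7

Shore A = 72.7
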